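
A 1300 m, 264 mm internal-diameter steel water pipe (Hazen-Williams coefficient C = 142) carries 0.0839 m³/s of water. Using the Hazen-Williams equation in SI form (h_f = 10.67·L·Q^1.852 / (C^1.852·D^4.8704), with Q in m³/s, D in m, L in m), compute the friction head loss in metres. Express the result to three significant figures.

h_f = 10.67·1300·0.0839^1.852 / (142^1.852·0.264^4.8704) = 9.548 m

h_f ≈ 9.55 m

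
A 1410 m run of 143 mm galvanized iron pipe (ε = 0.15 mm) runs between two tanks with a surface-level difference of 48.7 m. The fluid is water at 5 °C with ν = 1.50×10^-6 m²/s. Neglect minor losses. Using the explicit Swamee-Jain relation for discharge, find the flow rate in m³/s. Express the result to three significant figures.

Q ≈ 0.0343 m³/s

Swamee-Jain (Type II): Q = -0.965·√(gD⁵h_f/L)·ln[ε/(3.7D) + √(3.17ν²L/(gD³h_f))]
√(gD⁵h_f/L) = √(9.81·0.143⁵·48.7/1410) = 0.004501
ε/(3.7D) = 2.84×10^-4; √(3.17ν²L/(gD³h_f)) = 8.48×10^-5
Q = -0.965·0.004501·ln(3.683×10^-4) = 0.03434 m³/s
Check: V = 2.14 m/s, Re = 2.04×10^5, f = 0.02136, h_f = 49.1 m ≈ 48.7 m ✓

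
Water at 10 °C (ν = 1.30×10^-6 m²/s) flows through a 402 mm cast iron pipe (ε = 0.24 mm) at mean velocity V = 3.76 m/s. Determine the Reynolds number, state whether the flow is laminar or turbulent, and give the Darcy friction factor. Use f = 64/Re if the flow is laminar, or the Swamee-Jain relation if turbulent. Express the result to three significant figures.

Re ≈ 1.16×10^6; turbulent; f ≈ 0.0179

Re = VD/ν = 3.760·0.402/1.30×10^-6 = 1.16×10^6
Re > 4000 → turbulent; ε/D = 5.97×10^-4
Swamee-Jain: f = 0.01786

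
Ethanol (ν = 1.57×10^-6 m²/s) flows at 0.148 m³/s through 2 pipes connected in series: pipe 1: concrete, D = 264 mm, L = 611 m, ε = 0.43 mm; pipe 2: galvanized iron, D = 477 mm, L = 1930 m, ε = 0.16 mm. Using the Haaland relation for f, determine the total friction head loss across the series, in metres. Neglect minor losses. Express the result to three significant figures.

Pipe 1: V = 2.704 m/s, Re = 4.55×10^5, ε/D = 0.00163, f = 0.02264, h_1 = f(L/D)V²/2g = 19.53 m
Pipe 2: V = 0.8282 m/s, Re = 2.52×10^5, ε/D = 3.35×10^-4, f = 0.01732, h_2 = f(L/D)V²/2g = 2.449 m
Series → Q common, losses add: H = Σh = 21.98 m

H ≈ 22.0 m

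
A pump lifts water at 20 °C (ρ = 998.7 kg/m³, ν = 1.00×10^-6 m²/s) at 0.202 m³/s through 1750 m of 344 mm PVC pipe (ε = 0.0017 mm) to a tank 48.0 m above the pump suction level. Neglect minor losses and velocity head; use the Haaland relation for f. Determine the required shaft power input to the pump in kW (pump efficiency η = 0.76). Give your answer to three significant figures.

V = 4Q/(πD²) = 2.173 m/s; Re = 7.48×10^5; ε/D = 4.94×10^-6; f = 0.01224
h_f = f(L/D)V²/2g = 15.00 m
Total head H = z + h_f = 48.0 + 15.00 = 63.00 m
P_hyd = ρgQH = 998.7·9.81·0.202·63.00 = 124.7 kW
P_shaft = P_hyd/η = 124.7/0.76 = 164.0 kW

P_shaft ≈ 164 kW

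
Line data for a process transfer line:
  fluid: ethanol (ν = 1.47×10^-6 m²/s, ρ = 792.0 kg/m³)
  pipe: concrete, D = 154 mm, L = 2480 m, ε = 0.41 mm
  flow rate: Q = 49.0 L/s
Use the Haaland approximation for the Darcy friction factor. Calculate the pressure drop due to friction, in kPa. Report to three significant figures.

V = 4Q/(πD²) = 4·0.0490/(π·0.154²) = 2.631 m/s
Re = VD/ν = 2.631·0.154/1.47×10^-6 = 2.76×10^5 → turbulent
ε/D = 0.41/154 = 0.00266
Haaland: f = 0.02584
h_f = f(L/D)V²/(2g) = 0.02584·(2480/0.154)·2.631²/(2·9.81) = 146.7 m
Δp = ρg·h_f = 792.0·9.81·146.7 = 1140 kPa

Δp ≈ 1140 kPa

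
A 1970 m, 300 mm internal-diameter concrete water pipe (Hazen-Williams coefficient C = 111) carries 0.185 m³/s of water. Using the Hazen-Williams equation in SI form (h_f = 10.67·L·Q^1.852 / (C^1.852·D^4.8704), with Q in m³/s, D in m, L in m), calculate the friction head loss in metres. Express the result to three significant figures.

h_f = 10.67·1970·0.185^1.852 / (111^1.852·0.300^4.8704) = 52.98 m

h_f ≈ 53.0 m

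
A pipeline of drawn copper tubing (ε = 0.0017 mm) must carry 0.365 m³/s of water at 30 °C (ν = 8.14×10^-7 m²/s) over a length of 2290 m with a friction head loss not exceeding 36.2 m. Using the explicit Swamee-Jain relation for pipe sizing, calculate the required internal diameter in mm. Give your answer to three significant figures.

D ≈ 380 mm

Swamee-Jain (Type III): D = 0.66·[ε^1.25·(LQ²/(gh_f))^4.75 + ν·Q^9.4·(L/(gh_f))^5.2]^0.04
LQ²/(gh_f) = 0.8591; L/(gh_f) = 6.448
Term 1 = ε^1.25·(…)^4.75 = 2.98×10^-8; Term 2 = ν·Q^9.4·(…)^5.2 = 1.01×10^-6
D = 0.66·(2.98×10^-8 + 1.01×10^-6)^0.04 = 0.3804 m = 380 mm
Check: V = 3.21 m/s, Re = 1.50×10^6, f = 0.01100, h_f = 34.8 m ≈ 36.2 m ✓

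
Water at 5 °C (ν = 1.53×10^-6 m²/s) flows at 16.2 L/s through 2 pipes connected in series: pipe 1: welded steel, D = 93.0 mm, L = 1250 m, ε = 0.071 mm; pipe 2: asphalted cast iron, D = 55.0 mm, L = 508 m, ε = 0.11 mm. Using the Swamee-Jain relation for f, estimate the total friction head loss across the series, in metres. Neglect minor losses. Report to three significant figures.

Pipe 1: V = 2.385 m/s, Re = 1.45×10^5, ε/D = 7.63×10^-4, f = 0.02072, h_1 = f(L/D)V²/2g = 80.74 m
Pipe 2: V = 6.819 m/s, Re = 2.45×10^5, ε/D = 0.00200, f = 0.02431, h_2 = f(L/D)V²/2g = 532.2 m
Series → Q common, losses add: H = Σh = 612.9 m

H ≈ 613 m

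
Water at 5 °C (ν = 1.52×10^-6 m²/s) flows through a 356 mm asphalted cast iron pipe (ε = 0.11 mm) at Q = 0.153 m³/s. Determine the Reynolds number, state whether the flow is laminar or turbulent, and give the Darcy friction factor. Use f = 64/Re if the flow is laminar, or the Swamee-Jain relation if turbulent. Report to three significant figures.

Re ≈ 3.60×10^5; turbulent; f ≈ 0.0169

V = 4Q/(πD²) = 1.537 m/s
Re = VD/ν = 1.537·0.356/1.52×10^-6 = 3.60×10^5
Re > 4000 → turbulent; ε/D = 3.09×10^-4
Swamee-Jain: f = 0.01685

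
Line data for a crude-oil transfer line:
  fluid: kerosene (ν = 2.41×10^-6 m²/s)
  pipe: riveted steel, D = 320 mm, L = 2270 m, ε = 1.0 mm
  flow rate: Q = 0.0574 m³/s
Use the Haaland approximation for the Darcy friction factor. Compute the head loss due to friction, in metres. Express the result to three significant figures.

V = 4Q/(πD²) = 4·0.0574/(π·0.320²) = 0.7137 m/s
Re = VD/ν = 0.7137·0.320/2.41×10^-6 = 9.48×10^4 → turbulent
ε/D = 1.0/320 = 0.00313
Haaland: f = 0.02772
h_f = f(L/D)V²/(2g) = 0.02772·(2270/0.320)·0.7137²/(2·9.81) = 5.106 m

h_f ≈ 5.11 m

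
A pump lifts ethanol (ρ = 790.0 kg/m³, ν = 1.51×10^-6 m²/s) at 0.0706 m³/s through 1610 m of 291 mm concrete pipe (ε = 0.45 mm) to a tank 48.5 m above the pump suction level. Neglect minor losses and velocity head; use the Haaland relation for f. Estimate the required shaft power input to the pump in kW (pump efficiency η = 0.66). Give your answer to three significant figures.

P_shaft ≈ 46.2 kW

V = 4Q/(πD²) = 1.062 m/s; Re = 2.05×10^5; ε/D = 0.00155; f = 0.02285
h_f = f(L/D)V²/2g = 7.261 m
Total head H = z + h_f = 48.5 + 7.261 = 55.76 m
P_hyd = ρgQH = 790.0·9.81·0.0706·55.76 = 30.51 kW
P_shaft = P_hyd/η = 30.51/0.66 = 46.23 kW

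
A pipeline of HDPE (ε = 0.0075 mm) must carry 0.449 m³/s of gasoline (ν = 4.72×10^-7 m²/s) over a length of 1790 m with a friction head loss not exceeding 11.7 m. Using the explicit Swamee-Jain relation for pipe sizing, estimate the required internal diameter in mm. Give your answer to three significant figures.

D ≈ 487 mm

Swamee-Jain (Type III): D = 0.66·[ε^1.25·(LQ²/(gh_f))^4.75 + ν·Q^9.4·(L/(gh_f))^5.2]^0.04
LQ²/(gh_f) = 3.144; L/(gh_f) = 15.60
Term 1 = ε^1.25·(…)^4.75 = 9.06×10^-5; Term 2 = ν·Q^9.4·(…)^5.2 = 4.06×10^-4
D = 0.66·(9.06×10^-5 + 4.06×10^-4)^0.04 = 0.4868 m = 487 mm
Check: V = 2.41 m/s, Re = 2.49×10^6, f = 0.01064, h_f = 11.6 m ≈ 11.7 m ✓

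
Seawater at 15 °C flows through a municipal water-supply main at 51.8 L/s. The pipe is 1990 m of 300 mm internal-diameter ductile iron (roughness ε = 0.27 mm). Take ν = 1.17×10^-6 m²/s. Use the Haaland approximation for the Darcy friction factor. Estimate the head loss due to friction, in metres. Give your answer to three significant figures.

V = 4Q/(πD²) = 4·0.0518/(π·0.300²) = 0.7328 m/s
Re = VD/ν = 0.7328·0.300/1.17×10^-6 = 1.88×10^5 → turbulent
ε/D = 0.27/300 = 9.00×10^-4
Haaland: f = 0.02058
h_f = f(L/D)V²/(2g) = 0.02058·(1990/0.300)·0.7328²/(2·9.81) = 3.737 m

h_f ≈ 3.74 m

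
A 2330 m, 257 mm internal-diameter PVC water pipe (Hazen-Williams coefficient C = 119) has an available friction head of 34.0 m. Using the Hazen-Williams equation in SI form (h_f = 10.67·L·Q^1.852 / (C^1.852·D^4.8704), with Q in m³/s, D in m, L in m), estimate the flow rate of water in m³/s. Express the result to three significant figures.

Q ≈ 0.0949 m³/s

Rearranging: Q = [h_f·C^1.852·D^4.8704 / (10.67·L)]^(1/1.852)
Q = [34.0·119^1.852·0.257^4.8704 / (10.67·2330)]^0.540 = 0.09491 m³/s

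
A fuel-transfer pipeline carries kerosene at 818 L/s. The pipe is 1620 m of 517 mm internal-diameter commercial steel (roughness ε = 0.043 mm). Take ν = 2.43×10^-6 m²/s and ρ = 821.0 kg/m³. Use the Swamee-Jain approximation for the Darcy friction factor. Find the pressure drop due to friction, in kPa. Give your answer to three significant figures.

V = 4Q/(πD²) = 4·0.818/(π·0.517²) = 3.897 m/s
Re = VD/ν = 3.897·0.517/2.43×10^-6 = 8.29×10^5 → turbulent
ε/D = 0.043/517 = 8.32×10^-5
Swamee-Jain: f = 0.01349
h_f = f(L/D)V²/(2g) = 0.01349·(1620/0.517)·3.897²/(2·9.81) = 32.71 m
Δp = ρg·h_f = 821.0·9.81·32.71 = 263.4 kPa

Δp ≈ 263 kPa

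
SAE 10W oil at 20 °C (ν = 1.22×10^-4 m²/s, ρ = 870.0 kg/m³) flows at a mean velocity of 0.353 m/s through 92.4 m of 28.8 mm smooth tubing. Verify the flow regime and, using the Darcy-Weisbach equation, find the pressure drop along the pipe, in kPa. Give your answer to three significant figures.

Δp ≈ 134 kPa

Re = VD/ν = 0.353·0.02880/1.22×10^-4 = 83.3 → laminar (Re < 2300)
f = 64/Re = 0.7680
h_f = f(L/D)V²/(2g) = 0.7680·(92.4/0.02880)·0.353²/(2·9.81) = 15.65 m
Δp = ρg·h_f = 870.0·9.81·15.65 = 133.6 kPa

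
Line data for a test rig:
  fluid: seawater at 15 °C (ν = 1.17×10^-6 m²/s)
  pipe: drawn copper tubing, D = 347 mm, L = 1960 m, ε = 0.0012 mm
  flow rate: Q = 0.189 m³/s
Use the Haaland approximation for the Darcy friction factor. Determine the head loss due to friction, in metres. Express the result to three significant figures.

h_f ≈ 14.6 m

V = 4Q/(πD²) = 4·0.189/(π·0.347²) = 1.999 m/s
Re = VD/ν = 1.999·0.347/1.17×10^-6 = 5.93×10^5 → turbulent
ε/D = 0.0012/347 = 3.46×10^-6
Haaland: f = 0.01272
h_f = f(L/D)V²/(2g) = 0.01272·(1960/0.347)·1.999²/(2·9.81) = 14.62 m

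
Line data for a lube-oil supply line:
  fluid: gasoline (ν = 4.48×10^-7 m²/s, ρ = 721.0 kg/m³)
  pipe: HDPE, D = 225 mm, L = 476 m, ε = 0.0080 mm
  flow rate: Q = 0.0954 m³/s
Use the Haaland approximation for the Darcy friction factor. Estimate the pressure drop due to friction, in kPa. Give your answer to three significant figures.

V = 4Q/(πD²) = 4·0.0954/(π·0.225²) = 2.399 m/s
Re = VD/ν = 2.399·0.225/4.48×10^-7 = 1.21×10^6 → turbulent
ε/D = 0.0080/225 = 3.56×10^-5
Haaland: f = 0.01199
h_f = f(L/D)V²/(2g) = 0.01199·(476/0.225)·2.399²/(2·9.81) = 7.440 m
Δp = ρg·h_f = 721.0·9.81·7.440 = 52.62 kPa

Δp ≈ 52.6 kPa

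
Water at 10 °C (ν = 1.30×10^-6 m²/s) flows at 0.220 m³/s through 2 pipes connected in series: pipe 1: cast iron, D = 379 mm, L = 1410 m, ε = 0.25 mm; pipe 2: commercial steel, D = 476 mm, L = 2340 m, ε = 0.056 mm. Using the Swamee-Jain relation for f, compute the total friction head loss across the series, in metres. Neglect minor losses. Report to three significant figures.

H ≈ 19.1 m

Pipe 1: V = 1.950 m/s, Re = 5.69×10^5, ε/D = 6.60×10^-4, f = 0.01861, h_1 = f(L/D)V²/2g = 13.42 m
Pipe 2: V = 1.236 m/s, Re = 4.53×10^5, ε/D = 1.18×10^-4, f = 0.01483, h_2 = f(L/D)V²/2g = 5.680 m
Series → Q common, losses add: H = Σh = 19.10 m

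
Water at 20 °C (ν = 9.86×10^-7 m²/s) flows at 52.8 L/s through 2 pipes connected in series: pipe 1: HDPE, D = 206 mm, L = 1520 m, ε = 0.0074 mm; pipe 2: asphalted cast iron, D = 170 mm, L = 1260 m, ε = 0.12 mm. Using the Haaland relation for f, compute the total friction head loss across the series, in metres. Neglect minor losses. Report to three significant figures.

H ≈ 52.3 m

Pipe 1: V = 1.584 m/s, Re = 3.31×10^5, ε/D = 3.59×10^-5, f = 0.01441, h_1 = f(L/D)V²/2g = 13.60 m
Pipe 2: V = 2.326 m/s, Re = 4.01×10^5, ε/D = 7.06×10^-4, f = 0.01893, h_2 = f(L/D)V²/2g = 38.69 m
Series → Q common, losses add: H = Σh = 52.29 m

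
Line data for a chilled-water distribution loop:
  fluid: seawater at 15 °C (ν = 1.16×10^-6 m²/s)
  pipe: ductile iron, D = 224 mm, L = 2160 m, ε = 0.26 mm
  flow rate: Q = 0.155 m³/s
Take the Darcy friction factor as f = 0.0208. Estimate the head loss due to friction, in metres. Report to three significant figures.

h_f ≈ 158 m

V = 4Q/(πD²) = 4·0.155/(π·0.224²) = 3.933 m/s
h_f = f(L/D)V²/(2g) = 0.02080·(2160/0.224)·3.933²/(2·9.81) = 158.1 m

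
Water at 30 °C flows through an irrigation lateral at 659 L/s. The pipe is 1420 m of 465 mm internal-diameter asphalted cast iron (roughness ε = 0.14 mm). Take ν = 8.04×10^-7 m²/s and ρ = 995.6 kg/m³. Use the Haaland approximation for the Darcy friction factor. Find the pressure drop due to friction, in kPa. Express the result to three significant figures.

V = 4Q/(πD²) = 4·0.659/(π·0.465²) = 3.881 m/s
Re = VD/ν = 3.881·0.465/8.04×10^-7 = 2.24×10^6 → turbulent
ε/D = 0.14/465 = 3.01×10^-4
Haaland: f = 0.01527
h_f = f(L/D)V²/(2g) = 0.01527·(1420/0.465)·3.881²/(2·9.81) = 35.80 m
Δp = ρg·h_f = 995.6·9.81·35.80 = 349.6 kPa

Δp ≈ 350 kPa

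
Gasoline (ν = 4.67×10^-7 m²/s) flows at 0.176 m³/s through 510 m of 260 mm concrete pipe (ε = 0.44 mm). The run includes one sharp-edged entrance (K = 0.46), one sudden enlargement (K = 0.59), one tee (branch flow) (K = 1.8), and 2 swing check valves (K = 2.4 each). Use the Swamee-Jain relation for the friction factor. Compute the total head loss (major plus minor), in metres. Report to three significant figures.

H_L ≈ 29.1 m

V = 4Q/(πD²) = 3.315 m/s; V²/2g = 0.5601 m
Re = 1.85×10^6, ε/D = 0.00169 → f = 0.02258 (Swamee-Jain)
Major: h_f = f(L/D)·V²/2g = 0.02258·1962·0.5601 = 24.81 m
Minor: ΣK = 7.65; h_m = ΣK·V²/2g = 4.285 m
Total H_L = 24.81 + 4.285 = 29.09 m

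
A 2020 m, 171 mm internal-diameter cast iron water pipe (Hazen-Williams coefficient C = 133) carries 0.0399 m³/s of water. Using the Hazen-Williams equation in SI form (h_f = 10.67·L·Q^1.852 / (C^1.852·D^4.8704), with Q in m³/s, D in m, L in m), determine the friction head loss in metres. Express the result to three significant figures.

h_f ≈ 35.1 m

h_f = 10.67·2020·0.0399^1.852 / (133^1.852·0.171^4.8704) = 35.06 m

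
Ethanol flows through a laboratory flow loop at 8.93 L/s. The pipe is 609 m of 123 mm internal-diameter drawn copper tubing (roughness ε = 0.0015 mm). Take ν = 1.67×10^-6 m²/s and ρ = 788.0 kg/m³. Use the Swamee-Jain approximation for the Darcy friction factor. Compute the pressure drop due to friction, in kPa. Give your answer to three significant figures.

Δp ≈ 22.4 kPa

V = 4Q/(πD²) = 4·0.00893/(π·0.123²) = 0.7515 m/s
Re = VD/ν = 0.7515·0.123/1.67×10^-6 = 5.54×10^4 → turbulent
ε/D = 0.0015/123 = 1.22×10^-5
Swamee-Jain: f = 0.02035
h_f = f(L/D)V²/(2g) = 0.02035·(609/0.123)·0.7515²/(2·9.81) = 2.900 m
Δp = ρg·h_f = 788.0·9.81·2.900 = 22.42 kPa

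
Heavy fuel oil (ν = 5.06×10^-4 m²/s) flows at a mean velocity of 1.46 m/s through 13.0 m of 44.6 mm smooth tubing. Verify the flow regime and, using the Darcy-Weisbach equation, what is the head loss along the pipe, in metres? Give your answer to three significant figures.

Re = VD/ν = 1.46·0.04460/5.06×10^-4 = 129 → laminar (Re < 2300)
f = 64/Re = 0.4973
h_f = f(L/D)V²/(2g) = 0.4973·(13.0/0.04460)·1.46²/(2·9.81) = 15.75 m

h_f ≈ 15.7 m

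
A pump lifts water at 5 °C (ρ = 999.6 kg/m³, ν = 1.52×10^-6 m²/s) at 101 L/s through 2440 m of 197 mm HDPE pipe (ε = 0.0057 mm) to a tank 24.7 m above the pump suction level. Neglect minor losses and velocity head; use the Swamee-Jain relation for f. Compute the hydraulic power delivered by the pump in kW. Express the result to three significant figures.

P_hyd ≈ 120 kW

V = 4Q/(πD²) = 3.314 m/s; Re = 4.29×10^5; ε/D = 2.89×10^-5; f = 0.01387
h_f = f(L/D)V²/2g = 96.10 m
Total head H = z + h_f = 24.7 + 96.10 = 120.8 m
P_hyd = ρgQH = 999.6·9.81·0.101·120.8 = 119.6 kW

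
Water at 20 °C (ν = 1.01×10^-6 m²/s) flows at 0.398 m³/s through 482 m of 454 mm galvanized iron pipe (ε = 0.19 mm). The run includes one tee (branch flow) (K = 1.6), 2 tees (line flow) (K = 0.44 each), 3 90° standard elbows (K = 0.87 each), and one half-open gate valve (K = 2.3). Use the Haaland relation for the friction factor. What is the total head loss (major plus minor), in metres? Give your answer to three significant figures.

V = 4Q/(πD²) = 2.459 m/s; V²/2g = 0.3081 m
Re = 1.11×10^6, ε/D = 4.19×10^-4 → f = 0.01654 (Haaland)
Major: h_f = f(L/D)·V²/2g = 0.01654·1062·0.3081 = 5.410 m
Minor: ΣK = 7.39; h_m = ΣK·V²/2g = 2.277 m
Total H_L = 5.410 + 2.277 = 7.686 m

H_L ≈ 7.69 m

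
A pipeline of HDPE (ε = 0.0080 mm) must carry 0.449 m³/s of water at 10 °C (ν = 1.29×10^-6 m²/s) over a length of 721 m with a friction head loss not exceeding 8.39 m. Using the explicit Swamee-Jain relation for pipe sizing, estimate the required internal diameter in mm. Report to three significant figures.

D ≈ 448 mm

Swamee-Jain (Type III): D = 0.66·[ε^1.25·(LQ²/(gh_f))^4.75 + ν·Q^9.4·(L/(gh_f))^5.2]^0.04
LQ²/(gh_f) = 1.766; L/(gh_f) = 8.760
Term 1 = ε^1.25·(…)^4.75 = 6.34×10^-6; Term 2 = ν·Q^9.4·(…)^5.2 = 5.53×10^-5
D = 0.66·(6.34×10^-6 + 5.53×10^-5)^0.04 = 0.4479 m = 448 mm
Check: V = 2.85 m/s, Re = 9.90×10^5, f = 0.01205, h_f = 8.03 m ≈ 8.39 m ✓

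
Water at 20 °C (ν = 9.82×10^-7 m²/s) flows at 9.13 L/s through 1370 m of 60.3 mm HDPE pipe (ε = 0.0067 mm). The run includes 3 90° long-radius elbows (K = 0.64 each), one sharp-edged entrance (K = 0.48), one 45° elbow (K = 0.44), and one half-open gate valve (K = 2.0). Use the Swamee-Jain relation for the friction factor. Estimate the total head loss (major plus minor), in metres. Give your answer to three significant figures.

V = 4Q/(πD²) = 3.197 m/s; V²/2g = 0.5209 m
Re = 1.96×10^5, ε/D = 1.11×10^-4 → f = 0.01652 (Swamee-Jain)
Major: h_f = f(L/D)·V²/2g = 0.01652·22720·0.5209 = 195.6 m
Minor: ΣK = 4.84; h_m = ΣK·V²/2g = 2.521 m
Total H_L = 195.6 + 2.521 = 198.1 m

H_L ≈ 198 m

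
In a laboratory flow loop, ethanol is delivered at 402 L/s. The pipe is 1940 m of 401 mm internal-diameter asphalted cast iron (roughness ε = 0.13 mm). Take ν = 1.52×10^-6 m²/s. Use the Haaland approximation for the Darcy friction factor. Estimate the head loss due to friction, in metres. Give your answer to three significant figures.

h_f ≈ 39.8 m

V = 4Q/(πD²) = 4·0.402/(π·0.401²) = 3.183 m/s
Re = VD/ν = 3.183·0.401/1.52×10^-6 = 8.40×10^5 → turbulent
ε/D = 0.13/401 = 3.24×10^-4
Haaland: f = 0.01592
h_f = f(L/D)V²/(2g) = 0.01592·(1940/0.401)·3.183²/(2·9.81) = 39.78 m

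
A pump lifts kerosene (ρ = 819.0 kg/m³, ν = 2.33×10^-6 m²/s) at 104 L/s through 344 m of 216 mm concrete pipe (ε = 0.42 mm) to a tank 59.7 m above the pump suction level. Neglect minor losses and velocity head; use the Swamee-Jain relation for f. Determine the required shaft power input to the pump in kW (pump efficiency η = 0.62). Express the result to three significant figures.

P_shaft ≈ 102 kW

V = 4Q/(πD²) = 2.838 m/s; Re = 2.63×10^5; ε/D = 0.00194; f = 0.02410
h_f = f(L/D)V²/2g = 15.76 m
Total head H = z + h_f = 59.7 + 15.76 = 75.46 m
P_hyd = ρgQH = 819.0·9.81·0.104·75.46 = 63.05 kW
P_shaft = P_hyd/η = 63.05/0.62 = 101.7 kW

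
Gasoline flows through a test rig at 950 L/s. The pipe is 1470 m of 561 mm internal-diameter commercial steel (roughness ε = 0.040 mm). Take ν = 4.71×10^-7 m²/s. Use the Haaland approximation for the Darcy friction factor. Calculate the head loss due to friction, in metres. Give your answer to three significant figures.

h_f ≈ 23.1 m

V = 4Q/(πD²) = 4·0.950/(π·0.561²) = 3.843 m/s
Re = VD/ν = 3.843·0.561/4.71×10^-7 = 4.58×10^6 → turbulent
ε/D = 0.040/561 = 7.13×10^-5
Haaland: f = 0.01171
h_f = f(L/D)V²/(2g) = 0.01171·(1470/0.561)·3.843²/(2·9.81) = 23.10 m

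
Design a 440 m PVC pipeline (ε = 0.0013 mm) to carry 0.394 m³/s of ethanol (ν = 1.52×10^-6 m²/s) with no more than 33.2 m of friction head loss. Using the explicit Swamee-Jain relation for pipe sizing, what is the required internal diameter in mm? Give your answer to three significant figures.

D ≈ 290 mm

Swamee-Jain (Type III): D = 0.66·[ε^1.25·(LQ²/(gh_f))^4.75 + ν·Q^9.4·(L/(gh_f))^5.2]^0.04
LQ²/(gh_f) = 0.2097; L/(gh_f) = 1.351
Term 1 = ε^1.25·(…)^4.75 = 2.63×10^-11; Term 2 = ν·Q^9.4·(…)^5.2 = 1.15×10^-9
D = 0.66·(2.63×10^-11 + 1.15×10^-9)^0.04 = 0.2899 m = 290 mm
Check: V = 5.97 m/s, Re = 1.14×10^6, f = 0.01148, h_f = 31.6 m ≈ 33.2 m ✓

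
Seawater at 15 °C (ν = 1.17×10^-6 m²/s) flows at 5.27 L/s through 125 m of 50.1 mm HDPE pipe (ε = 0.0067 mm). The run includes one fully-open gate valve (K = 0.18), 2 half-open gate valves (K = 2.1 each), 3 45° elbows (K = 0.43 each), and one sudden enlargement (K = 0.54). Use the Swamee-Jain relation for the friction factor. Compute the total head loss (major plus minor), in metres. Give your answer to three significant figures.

V = 4Q/(πD²) = 2.673 m/s; V²/2g = 0.3642 m
Re = 1.14×10^5, ε/D = 1.34×10^-4 → f = 0.01820 (Swamee-Jain)
Major: h_f = f(L/D)·V²/2g = 0.01820·2495·0.3642 = 16.54 m
Minor: ΣK = 6.21; h_m = ΣK·V²/2g = 2.262 m
Total H_L = 16.54 + 2.262 = 18.81 m

H_L ≈ 18.8 m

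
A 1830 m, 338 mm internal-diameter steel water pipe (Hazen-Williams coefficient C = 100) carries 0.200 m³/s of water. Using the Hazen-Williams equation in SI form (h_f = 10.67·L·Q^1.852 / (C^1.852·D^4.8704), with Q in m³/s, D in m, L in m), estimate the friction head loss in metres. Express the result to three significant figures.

h_f = 10.67·1830·0.200^1.852 / (100^1.852·0.338^4.8704) = 38.59 m

h_f ≈ 38.6 m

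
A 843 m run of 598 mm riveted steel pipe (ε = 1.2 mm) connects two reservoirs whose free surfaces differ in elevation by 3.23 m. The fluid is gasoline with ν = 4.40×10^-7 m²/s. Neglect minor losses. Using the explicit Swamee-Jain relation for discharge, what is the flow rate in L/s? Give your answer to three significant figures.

Q ≈ 388 L/s

Swamee-Jain (Type II): Q = -0.965·√(gD⁵h_f/L)·ln[ε/(3.7D) + √(3.17ν²L/(gD³h_f))]
√(gD⁵h_f/L) = √(9.81·0.598⁵·3.23/843) = 0.05361
ε/(3.7D) = 5.42×10^-4; √(3.17ν²L/(gD³h_f)) = 8.74×10^-6
Q = -0.965·0.05361·ln(5.511×10^-4) = 0.3882 m³/s
Check: V = 1.38 m/s, Re = 1.88×10^6, f = 0.02359, h_f = 3.24 m ≈ 3.23 m ✓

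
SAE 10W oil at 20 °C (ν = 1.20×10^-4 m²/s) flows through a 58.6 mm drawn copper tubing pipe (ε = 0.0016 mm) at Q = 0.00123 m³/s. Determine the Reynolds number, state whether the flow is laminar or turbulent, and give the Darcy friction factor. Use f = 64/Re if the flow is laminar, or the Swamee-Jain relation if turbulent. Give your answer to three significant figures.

V = 4Q/(πD²) = 0.4561 m/s
Re = VD/ν = 0.4561·0.0586/1.20×10^-4 = 223
Re < 2300 → laminar → f = 64/Re = 0.2874

Re ≈ 223; laminar; f = 64/Re ≈ 0.287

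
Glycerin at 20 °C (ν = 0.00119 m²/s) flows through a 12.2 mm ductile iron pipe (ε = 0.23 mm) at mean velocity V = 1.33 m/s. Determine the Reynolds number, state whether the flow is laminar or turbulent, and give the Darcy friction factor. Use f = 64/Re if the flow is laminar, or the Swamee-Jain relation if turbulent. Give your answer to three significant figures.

Re = VD/ν = 1.330·0.0122/0.00119 = 13.6
Re < 2300 → laminar → f = 64/Re = 4.694

Re ≈ 13.6; laminar; f = 64/Re ≈ 4.69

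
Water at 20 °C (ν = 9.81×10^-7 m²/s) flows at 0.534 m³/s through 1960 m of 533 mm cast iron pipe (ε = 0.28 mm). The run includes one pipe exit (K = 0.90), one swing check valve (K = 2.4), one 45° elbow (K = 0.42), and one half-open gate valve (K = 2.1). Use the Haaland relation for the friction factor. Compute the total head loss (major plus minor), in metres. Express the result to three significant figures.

H_L ≈ 20.2 m

V = 4Q/(πD²) = 2.393 m/s; V²/2g = 0.2919 m
Re = 1.30×10^6, ε/D = 5.25×10^-4 → f = 0.01725 (Haaland)
Major: h_f = f(L/D)·V²/2g = 0.01725·3677·0.2919 = 18.52 m
Minor: ΣK = 5.82; h_m = ΣK·V²/2g = 1.699 m
Total H_L = 18.52 + 1.699 = 20.22 m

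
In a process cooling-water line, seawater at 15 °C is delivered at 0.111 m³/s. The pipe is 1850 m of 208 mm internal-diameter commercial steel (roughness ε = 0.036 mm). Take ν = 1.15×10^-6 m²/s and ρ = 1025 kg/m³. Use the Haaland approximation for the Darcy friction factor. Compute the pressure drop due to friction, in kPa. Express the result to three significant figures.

V = 4Q/(πD²) = 4·0.111/(π·0.208²) = 3.267 m/s
Re = VD/ν = 3.267·0.208/1.15×10^-6 = 5.91×10^5 → turbulent
ε/D = 0.036/208 = 1.73×10^-4
Haaland: f = 0.01482
h_f = f(L/D)V²/(2g) = 0.01482·(1850/0.208)·3.267²/(2·9.81) = 71.68 m
Δp = ρg·h_f = 1025·9.81·71.68 = 720.8 kPa

Δp ≈ 721 kPa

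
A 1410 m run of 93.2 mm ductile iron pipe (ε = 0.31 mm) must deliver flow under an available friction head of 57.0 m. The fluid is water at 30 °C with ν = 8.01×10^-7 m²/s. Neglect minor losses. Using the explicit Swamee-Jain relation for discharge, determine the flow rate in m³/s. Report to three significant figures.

Swamee-Jain (Type II): Q = -0.965·√(gD⁵h_f/L)·ln[ε/(3.7D) + √(3.17ν²L/(gD³h_f))]
√(gD⁵h_f/L) = √(9.81·0.0932⁵·57.0/1410) = 0.001670
ε/(3.7D) = 8.99×10^-4; √(3.17ν²L/(gD³h_f)) = 7.96×10^-5
Q = -0.965·0.001670·ln(9.786×10^-4) = 0.01117 m³/s
Check: V = 1.64 m/s, Re = 1.90×10^5, f = 0.02778, h_f = 57.4 m ≈ 57.0 m ✓

Q ≈ 0.0112 m³/s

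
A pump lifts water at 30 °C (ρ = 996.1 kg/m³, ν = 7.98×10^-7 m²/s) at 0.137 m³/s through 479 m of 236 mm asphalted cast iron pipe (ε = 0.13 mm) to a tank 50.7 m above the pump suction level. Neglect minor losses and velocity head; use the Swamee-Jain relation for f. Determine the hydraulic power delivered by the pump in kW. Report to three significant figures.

P_hyd ≈ 91.9 kW

V = 4Q/(πD²) = 3.132 m/s; Re = 9.26×10^5; ε/D = 5.51×10^-4; f = 0.01767
h_f = f(L/D)V²/2g = 17.93 m
Total head H = z + h_f = 50.7 + 17.93 = 68.63 m
P_hyd = ρgQH = 996.1·9.81·0.137·68.63 = 91.88 kW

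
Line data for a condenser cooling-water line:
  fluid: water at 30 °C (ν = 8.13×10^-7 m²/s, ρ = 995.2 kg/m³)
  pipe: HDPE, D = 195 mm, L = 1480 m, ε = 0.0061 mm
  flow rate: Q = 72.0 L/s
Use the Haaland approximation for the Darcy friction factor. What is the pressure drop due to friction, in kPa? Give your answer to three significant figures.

Δp ≈ 289 kPa

V = 4Q/(πD²) = 4·0.0720/(π·0.195²) = 2.411 m/s
Re = VD/ν = 2.411·0.195/8.13×10^-7 = 5.78×10^5 → turbulent
ε/D = 0.0061/195 = 3.13×10^-5
Haaland: f = 0.01315
h_f = f(L/D)V²/(2g) = 0.01315·(1480/0.195)·2.411²/(2·9.81) = 29.56 m
Δp = ρg·h_f = 995.2·9.81·29.56 = 288.6 kPa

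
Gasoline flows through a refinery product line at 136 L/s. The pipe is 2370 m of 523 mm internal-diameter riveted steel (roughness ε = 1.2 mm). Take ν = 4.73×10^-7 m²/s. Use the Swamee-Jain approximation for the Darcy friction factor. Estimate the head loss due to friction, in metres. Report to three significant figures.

V = 4Q/(πD²) = 4·0.136/(π·0.523²) = 0.6331 m/s
Re = VD/ν = 0.6331·0.523/4.73×10^-7 = 7.00×10^5 → turbulent
ε/D = 1.2/523 = 0.00229
Swamee-Jain: f = 0.02463
h_f = f(L/D)V²/(2g) = 0.02463·(2370/0.523)·0.6331²/(2·9.81) = 2.280 m

h_f ≈ 2.28 m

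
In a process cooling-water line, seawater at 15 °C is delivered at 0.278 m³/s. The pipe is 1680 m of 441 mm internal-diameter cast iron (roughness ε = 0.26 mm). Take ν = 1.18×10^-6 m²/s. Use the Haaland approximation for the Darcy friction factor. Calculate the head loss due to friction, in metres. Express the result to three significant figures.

V = 4Q/(πD²) = 4·0.278/(π·0.441²) = 1.820 m/s
Re = VD/ν = 1.820·0.441/1.18×10^-6 = 6.80×10^5 → turbulent
ε/D = 0.26/441 = 5.90×10^-4
Haaland: f = 0.01793
h_f = f(L/D)V²/(2g) = 0.01793·(1680/0.441)·1.820²/(2·9.81) = 11.53 m

h_f ≈ 11.5 m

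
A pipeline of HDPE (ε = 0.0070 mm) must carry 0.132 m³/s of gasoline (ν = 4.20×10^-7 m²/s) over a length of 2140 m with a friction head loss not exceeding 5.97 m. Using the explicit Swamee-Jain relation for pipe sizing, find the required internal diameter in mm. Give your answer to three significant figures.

D ≈ 364 mm

Swamee-Jain (Type III): D = 0.66·[ε^1.25·(LQ²/(gh_f))^4.75 + ν·Q^9.4·(L/(gh_f))^5.2]^0.04
LQ²/(gh_f) = 0.6367; L/(gh_f) = 36.54
Term 1 = ε^1.25·(…)^4.75 = 4.22×10^-8; Term 2 = ν·Q^9.4·(…)^5.2 = 3.04×10^-7
D = 0.66·(4.22×10^-8 + 3.04×10^-7)^0.04 = 0.3640 m = 364 mm
Check: V = 1.27 m/s, Re = 1.10×10^6, f = 0.01191, h_f = 5.74 m ≈ 5.97 m ✓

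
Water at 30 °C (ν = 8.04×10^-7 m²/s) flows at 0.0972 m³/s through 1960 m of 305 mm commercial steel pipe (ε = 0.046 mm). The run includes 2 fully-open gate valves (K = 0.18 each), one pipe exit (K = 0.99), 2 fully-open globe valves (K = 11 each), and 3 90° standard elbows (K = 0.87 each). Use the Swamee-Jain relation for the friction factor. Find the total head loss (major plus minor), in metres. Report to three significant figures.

H_L ≈ 11.0 m

V = 4Q/(πD²) = 1.330 m/s; V²/2g = 0.09021 m
Re = 5.05×10^5, ε/D = 1.51×10^-4 → f = 0.01501 (Swamee-Jain)
Major: h_f = f(L/D)·V²/2g = 0.01501·6426·0.09021 = 8.703 m
Minor: ΣK = 26.0; h_m = ΣK·V²/2g = 2.342 m
Total H_L = 8.703 + 2.342 = 11.05 m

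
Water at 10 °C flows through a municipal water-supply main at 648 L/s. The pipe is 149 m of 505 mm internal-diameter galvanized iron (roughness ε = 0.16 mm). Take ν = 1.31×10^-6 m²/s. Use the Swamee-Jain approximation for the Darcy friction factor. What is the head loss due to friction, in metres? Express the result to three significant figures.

h_f ≈ 2.48 m

V = 4Q/(πD²) = 4·0.648/(π·0.505²) = 3.235 m/s
Re = VD/ν = 3.235·0.505/1.31×10^-6 = 1.25×10^6 → turbulent
ε/D = 0.16/505 = 3.17×10^-4
Swamee-Jain: f = 0.01577
h_f = f(L/D)V²/(2g) = 0.01577·(149/0.505)·3.235²/(2·9.81) = 2.482 m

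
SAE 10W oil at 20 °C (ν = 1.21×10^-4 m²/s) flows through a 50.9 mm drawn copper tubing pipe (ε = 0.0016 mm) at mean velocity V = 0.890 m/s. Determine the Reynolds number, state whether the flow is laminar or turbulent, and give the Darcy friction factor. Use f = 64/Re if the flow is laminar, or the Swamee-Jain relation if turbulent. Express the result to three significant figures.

Re ≈ 374; laminar; f = 64/Re ≈ 0.171

Re = VD/ν = 0.8900·0.0509/1.21×10^-4 = 374
Re < 2300 → laminar → f = 64/Re = 0.1709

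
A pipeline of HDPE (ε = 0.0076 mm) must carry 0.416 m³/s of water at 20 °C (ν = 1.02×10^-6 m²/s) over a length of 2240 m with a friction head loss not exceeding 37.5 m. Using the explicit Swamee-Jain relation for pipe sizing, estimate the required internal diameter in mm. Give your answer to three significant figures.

Swamee-Jain (Type III): D = 0.66·[ε^1.25·(LQ²/(gh_f))^4.75 + ν·Q^9.4·(L/(gh_f))^5.2]^0.04
LQ²/(gh_f) = 1.054; L/(gh_f) = 6.089
Term 1 = ε^1.25·(…)^4.75 = 5.12×10^-7; Term 2 = ν·Q^9.4·(…)^5.2 = 3.22×10^-6
D = 0.66·(5.12×10^-7 + 3.22×10^-6)^0.04 = 0.4003 m = 400 mm
Check: V = 3.31 m/s, Re = 1.30×10^6, f = 0.01164, h_f = 36.3 m ≈ 37.5 m ✓

D ≈ 400 mm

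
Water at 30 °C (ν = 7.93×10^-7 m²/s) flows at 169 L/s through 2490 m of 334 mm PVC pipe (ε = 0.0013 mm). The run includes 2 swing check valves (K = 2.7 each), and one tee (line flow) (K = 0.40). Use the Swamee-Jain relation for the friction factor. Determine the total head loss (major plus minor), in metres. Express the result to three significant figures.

V = 4Q/(πD²) = 1.929 m/s; V²/2g = 0.1896 m
Re = 8.12×10^5, ε/D = 3.89×10^-6 → f = 0.01211 (Swamee-Jain)
Major: h_f = f(L/D)·V²/2g = 0.01211·7455·0.1896 = 17.12 m
Minor: ΣK = 5.80; h_m = ΣK·V²/2g = 1.100 m
Total H_L = 17.12 + 1.100 = 18.22 m

H_L ≈ 18.2 m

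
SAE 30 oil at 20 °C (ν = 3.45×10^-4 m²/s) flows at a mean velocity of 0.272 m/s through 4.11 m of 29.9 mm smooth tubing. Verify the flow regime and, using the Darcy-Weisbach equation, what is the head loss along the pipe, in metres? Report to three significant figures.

Re = VD/ν = 0.272·0.02990/3.45×10^-4 = 23.6 → laminar (Re < 2300)
f = 64/Re = 2.715
h_f = f(L/D)V²/(2g) = 2.715·(4.11/0.02990)·0.272²/(2·9.81) = 1.407 m

h_f ≈ 1.41 m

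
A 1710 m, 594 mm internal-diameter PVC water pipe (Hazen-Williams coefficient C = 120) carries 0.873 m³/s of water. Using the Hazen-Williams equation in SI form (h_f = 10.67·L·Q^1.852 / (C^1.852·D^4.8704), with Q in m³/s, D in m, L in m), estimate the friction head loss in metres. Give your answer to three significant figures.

h_f ≈ 25.3 m

h_f = 10.67·1710·0.873^1.852 / (120^1.852·0.594^4.8704) = 25.29 m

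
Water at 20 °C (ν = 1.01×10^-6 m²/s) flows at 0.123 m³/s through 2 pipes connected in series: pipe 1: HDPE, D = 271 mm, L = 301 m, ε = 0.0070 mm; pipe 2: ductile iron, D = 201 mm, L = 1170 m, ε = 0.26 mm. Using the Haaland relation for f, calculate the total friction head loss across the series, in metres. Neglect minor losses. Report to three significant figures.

H ≈ 98.1 m

Pipe 1: V = 2.132 m/s, Re = 5.72×10^5, ε/D = 2.58×10^-5, f = 0.01309, h_1 = f(L/D)V²/2g = 3.370 m
Pipe 2: V = 3.876 m/s, Re = 7.71×10^5, ε/D = 0.00129, f = 0.02125, h_2 = f(L/D)V²/2g = 94.75 m
Series → Q common, losses add: H = Σh = 98.12 m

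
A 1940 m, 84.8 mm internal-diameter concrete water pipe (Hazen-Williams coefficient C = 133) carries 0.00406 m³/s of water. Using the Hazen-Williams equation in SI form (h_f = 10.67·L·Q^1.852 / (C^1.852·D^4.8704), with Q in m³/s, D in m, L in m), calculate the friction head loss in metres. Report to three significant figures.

h_f ≈ 14.9 m

h_f = 10.67·1940·0.00406^1.852 / (133^1.852·0.0848^4.8704) = 14.88 m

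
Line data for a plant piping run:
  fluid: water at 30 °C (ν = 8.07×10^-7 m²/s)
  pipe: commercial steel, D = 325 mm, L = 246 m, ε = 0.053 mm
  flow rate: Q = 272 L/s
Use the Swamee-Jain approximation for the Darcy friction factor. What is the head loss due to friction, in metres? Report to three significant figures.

V = 4Q/(πD²) = 4·0.272/(π·0.325²) = 3.279 m/s
Re = VD/ν = 3.279·0.325/8.07×10^-7 = 1.32×10^6 → turbulent
ε/D = 0.053/325 = 1.63×10^-4
Swamee-Jain: f = 0.01411
h_f = f(L/D)V²/(2g) = 0.01411·(246/0.325)·3.279²/(2·9.81) = 5.854 m

h_f ≈ 5.85 m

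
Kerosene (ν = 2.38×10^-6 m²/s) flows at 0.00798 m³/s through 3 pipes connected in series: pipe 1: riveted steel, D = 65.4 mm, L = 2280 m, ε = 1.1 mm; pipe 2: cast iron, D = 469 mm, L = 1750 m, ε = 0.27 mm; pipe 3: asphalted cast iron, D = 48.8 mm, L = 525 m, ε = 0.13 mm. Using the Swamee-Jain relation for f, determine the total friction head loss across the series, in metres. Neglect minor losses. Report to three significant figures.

H ≈ 738 m

Pipe 1: V = 2.376 m/s, Re = 6.53×10^4, ε/D = 0.0168, f = 0.04654, h_1 = f(L/D)V²/2g = 466.7 m
Pipe 2: V = 0.04619 m/s, Re = 9100, ε/D = 5.76×10^-4, f = 0.03274, h_2 = f(L/D)V²/2g = 0.01329 m
Pipe 3: V = 4.267 m/s, Re = 8.75×10^4, ε/D = 0.00266, f = 0.02716, h_3 = f(L/D)V²/2g = 271.1 m
Series → Q common, losses add: H = Σh = 737.8 m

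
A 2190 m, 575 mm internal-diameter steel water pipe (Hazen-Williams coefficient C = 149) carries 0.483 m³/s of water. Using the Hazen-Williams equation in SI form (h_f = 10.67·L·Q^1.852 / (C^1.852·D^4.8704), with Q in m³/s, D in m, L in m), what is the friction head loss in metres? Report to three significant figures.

h_f = 10.67·2190·0.483^1.852 / (149^1.852·0.575^4.8704) = 8.493 m

h_f ≈ 8.49 m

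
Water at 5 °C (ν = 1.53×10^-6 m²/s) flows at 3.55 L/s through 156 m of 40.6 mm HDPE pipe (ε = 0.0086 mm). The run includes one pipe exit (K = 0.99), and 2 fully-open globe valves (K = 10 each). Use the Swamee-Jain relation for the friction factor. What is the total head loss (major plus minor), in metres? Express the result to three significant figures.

V = 4Q/(πD²) = 2.742 m/s; V²/2g = 0.3832 m
Re = 7.28×10^4, ε/D = 2.12×10^-4 → f = 0.02013 (Swamee-Jain)
Major: h_f = f(L/D)·V²/2g = 0.02013·3842·0.3832 = 29.64 m
Minor: ΣK = 21.0; h_m = ΣK·V²/2g = 8.044 m
Total H_L = 29.64 + 8.044 = 37.68 m

H_L ≈ 37.7 m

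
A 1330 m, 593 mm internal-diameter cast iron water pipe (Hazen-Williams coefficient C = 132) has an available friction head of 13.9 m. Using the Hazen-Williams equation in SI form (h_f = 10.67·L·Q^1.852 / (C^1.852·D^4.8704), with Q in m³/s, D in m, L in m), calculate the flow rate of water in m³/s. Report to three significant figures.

Q ≈ 0.793 m³/s

Rearranging: Q = [h_f·C^1.852·D^4.8704 / (10.67·L)]^(1/1.852)
Q = [13.9·132^1.852·0.593^4.8704 / (10.67·1330)]^0.540 = 0.7925 m³/s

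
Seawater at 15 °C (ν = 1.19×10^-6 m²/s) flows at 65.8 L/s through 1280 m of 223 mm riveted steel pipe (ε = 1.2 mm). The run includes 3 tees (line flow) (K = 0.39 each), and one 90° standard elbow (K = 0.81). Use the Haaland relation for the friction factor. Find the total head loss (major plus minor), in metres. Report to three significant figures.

V = 4Q/(πD²) = 1.685 m/s; V²/2g = 0.1447 m
Re = 3.16×10^5, ε/D = 0.00538 → f = 0.03138 (Haaland)
Major: h_f = f(L/D)·V²/2g = 0.03138·5740·0.1447 = 26.06 m
Minor: ΣK = 1.98; h_m = ΣK·V²/2g = 0.2864 m
Total H_L = 26.06 + 0.2864 = 26.34 m

H_L ≈ 26.3 m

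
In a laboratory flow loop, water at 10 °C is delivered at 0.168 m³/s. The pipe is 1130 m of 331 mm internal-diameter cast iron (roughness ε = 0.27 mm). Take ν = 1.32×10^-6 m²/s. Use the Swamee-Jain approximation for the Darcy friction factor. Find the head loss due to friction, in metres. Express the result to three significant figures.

h_f ≈ 12.9 m

V = 4Q/(πD²) = 4·0.168/(π·0.331²) = 1.952 m/s
Re = VD/ν = 1.952·0.331/1.32×10^-6 = 4.90×10^5 → turbulent
ε/D = 0.27/331 = 8.16×10^-4
Swamee-Jain: f = 0.01952
h_f = f(L/D)V²/(2g) = 0.01952·(1130/0.331)·1.952²/(2·9.81) = 12.95 m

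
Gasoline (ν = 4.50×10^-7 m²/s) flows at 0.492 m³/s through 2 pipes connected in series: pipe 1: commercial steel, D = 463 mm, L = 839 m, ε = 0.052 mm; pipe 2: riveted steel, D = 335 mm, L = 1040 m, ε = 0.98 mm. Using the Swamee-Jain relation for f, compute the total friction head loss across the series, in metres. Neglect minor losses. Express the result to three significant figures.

Pipe 1: V = 2.922 m/s, Re = 3.01×10^6, ε/D = 1.12×10^-4, f = 0.01285, h_1 = f(L/D)V²/2g = 10.14 m
Pipe 2: V = 5.582 m/s, Re = 4.16×10^6, ε/D = 0.00293, f = 0.02604, h_2 = f(L/D)V²/2g = 128.4 m
Series → Q common, losses add: H = Σh = 138.5 m

H ≈ 139 m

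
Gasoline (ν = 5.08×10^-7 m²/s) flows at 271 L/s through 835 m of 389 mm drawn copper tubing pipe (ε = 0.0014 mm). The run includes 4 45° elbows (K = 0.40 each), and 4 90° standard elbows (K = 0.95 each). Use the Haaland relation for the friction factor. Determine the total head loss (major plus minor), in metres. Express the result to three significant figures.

V = 4Q/(πD²) = 2.280 m/s; V²/2g = 0.2650 m
Re = 1.75×10^6, ε/D = 3.60×10^-6 → f = 0.01066 (Haaland)
Major: h_f = f(L/D)·V²/2g = 0.01066·2147·0.2650 = 6.065 m
Minor: ΣK = 5.40; h_m = ΣK·V²/2g = 1.431 m
Total H_L = 6.065 + 1.431 = 7.496 m

H_L ≈ 7.50 m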